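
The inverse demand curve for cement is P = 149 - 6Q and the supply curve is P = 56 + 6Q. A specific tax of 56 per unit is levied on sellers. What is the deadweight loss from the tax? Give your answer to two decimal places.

130.67

Pre-tax equilibrium: 149 - 6Q = 56 + 6Q gives Q* = 7.75, P* = 102.5.
A tax on sellers shifts supply up by 56: 149 - 6Q = 56 + 6Q + 56, so Q_t = 3.0833. Buyers pay P_b = 130.5; sellers receive P_s = P_b - 56 = 74.5.
The welfare triangle lost has base Q* - Q_t = 4.6667 and height t = 56, so DWL = (1/2)(4.6667)(56) = 130.6667.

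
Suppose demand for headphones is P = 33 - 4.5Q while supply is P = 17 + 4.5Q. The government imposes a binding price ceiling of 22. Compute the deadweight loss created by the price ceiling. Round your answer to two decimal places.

2.00

Without the control, 33 - 4.5Q = 17 + 4.5Q so Q* = 1.7778 and P* = 25.
At the ceiling price 22, quantity supplied is (22 - 17)/4.5 = 1.1111; supply is the short side, so Q = 1.1111 trades at P = 22.
The lost-trades triangle has base Q* - 1.1111 = 0.6667 and height equal to the gap between the curves at Q = 1.1111, which is 28 - 22 = 6. DWL = (1/2)(0.6667)(6) = 2.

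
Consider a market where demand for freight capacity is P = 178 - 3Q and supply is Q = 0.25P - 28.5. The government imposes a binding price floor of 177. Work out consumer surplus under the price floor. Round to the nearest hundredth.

0.17

Rewriting supply in inverse form: P = 114 + 4Q.
Without the control, 178 - 3Q = 114 + 4Q so Q* = 9.1429 and P* = 150.5714.
At P = 177, buyers demand (178 - 177)/3 = 0.3333 while sellers would supply more, so the quantity traded is 0.3333 at price 177.
CS is the triangle under demand above 177: (1/2)(0.3333)(178 - 177) = 0.1667.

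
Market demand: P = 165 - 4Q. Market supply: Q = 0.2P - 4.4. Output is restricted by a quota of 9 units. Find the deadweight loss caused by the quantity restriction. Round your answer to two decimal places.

Rewriting supply in inverse form: P = 22 + 5Q.
Without the quota, 165 - 4Q = 22 + 5Q gives Q* = 15.8889.
At Q = 9 the demand price is 165 - 4(9) = 129 and the supply price is 22 + 5(9) = 67.
Deadweight loss is the triangle between the curves from 9 to 15.8889: (1/2)(129 - 67)(15.8889 - 9) = 213.5556.

213.56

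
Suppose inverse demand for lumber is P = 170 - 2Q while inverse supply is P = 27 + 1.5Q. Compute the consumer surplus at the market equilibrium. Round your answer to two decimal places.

1669.31

Setting demand equal to supply, 143 = 3.5Q, so Q* = 40.8571 and P* = 88.2857.
Consumer surplus is the triangle under demand above P*: (1/2)(40.8571)(170 - 88.2857) = (1/2)(40.8571)(81.7143) = 1669.3061.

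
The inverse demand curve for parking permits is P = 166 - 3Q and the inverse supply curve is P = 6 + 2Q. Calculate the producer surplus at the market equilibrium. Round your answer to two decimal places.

1024.00

Equilibrium: 166 - 3Q = 6 + 2Q, so Q* = 32 and P* = 70.
The supply curve's price intercept is 6, so PS = (1/2)(Q*)(P* - 6) = (1/2)(32)(64) = 1024.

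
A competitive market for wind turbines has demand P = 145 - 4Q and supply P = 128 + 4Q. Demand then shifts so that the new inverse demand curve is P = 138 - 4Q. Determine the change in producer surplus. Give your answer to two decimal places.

Initial equilibrium: Q_0 = 2.125, P_0 = 136.5; CS_0 = (1/2)(2.125)(8.5) = 9.0312, PS_0 = (1/2)(2.125)(8.5) = 9.0312.
New equilibrium: 138 - 4Q = 128 + 4Q gives Q_1 = 1.25, P_1 = 133; CS_1 = 3.125, PS_1 = 3.125.
Change in producer surplus = 3.125 - 9.0312 = -5.9062.

-5.91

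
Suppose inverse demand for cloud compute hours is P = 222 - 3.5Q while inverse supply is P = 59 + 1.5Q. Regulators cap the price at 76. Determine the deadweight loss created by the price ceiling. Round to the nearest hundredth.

1130.68

Free-market equilibrium: 222 - 3.5Q = 59 + 1.5Q gives Q* = 32.6, P* = 107.9.
At P = 76, sellers supply (76 - 59)/1.5 = 11.3333 while buyers want more, so the quantity traded is 11.3333 at price 76.
At Q = 11.3333 the demand price is 182.3333 and the supply price is 76. Deadweight loss is the triangle between the curves from 11.3333 to 32.6: (1/2)(182.3333 - 76)(32.6 - 11.3333) = 1130.6778.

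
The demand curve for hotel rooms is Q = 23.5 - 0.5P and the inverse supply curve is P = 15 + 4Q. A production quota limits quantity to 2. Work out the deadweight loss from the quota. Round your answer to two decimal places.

33.33

Rewriting demand in inverse form: P = 47 - 2Q.
Unrestricted equilibrium: Q* = (47 - 15)/(2 + 4) = 5.3333.
At Q = 2 the demand price is 47 - 2(2) = 43 and the supply price is 15 + 4(2) = 23.
Deadweight loss is the triangle between the curves from 2 to 5.3333: (1/2)(43 - 23)(5.3333 - 2) = 33.3333.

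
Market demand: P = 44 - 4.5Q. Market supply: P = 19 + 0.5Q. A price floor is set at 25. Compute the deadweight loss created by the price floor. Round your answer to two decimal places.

1.51

Free-market equilibrium: 44 - 4.5Q = 19 + 0.5Q gives Q* = 5, P* = 21.5.
At P = 25, buyers demand (44 - 25)/4.5 = 4.2222 while sellers would supply more, so the quantity traded is 4.2222 at price 25.
The lost-trades triangle has base Q* - 4.2222 = 0.7778 and height equal to the gap between the curves at Q = 4.2222, which is 25 - 21.1111 = 3.8889. DWL = (1/2)(0.7778)(3.8889) = 1.5123.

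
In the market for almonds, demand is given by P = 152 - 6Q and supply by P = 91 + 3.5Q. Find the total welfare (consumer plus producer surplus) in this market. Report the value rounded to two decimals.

195.84

Setting demand equal to supply, 61 = 9.5Q, so Q* = 6.4211 and P* = 113.4737.
Total surplus is the full triangle between the curves from 0 to Q*: (1/2)(6.4211)(152 - 91) = 195.8421.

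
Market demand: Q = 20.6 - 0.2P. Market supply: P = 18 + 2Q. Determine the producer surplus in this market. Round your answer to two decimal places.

147.45

Rewriting demand in inverse form: P = 103 - 5Q.
Setting demand equal to supply, 85 = 7Q, so Q* = 12.1429 and P* = 42.2857.
Producer surplus is the triangle above supply below P*: (1/2)(12.1429)(42.2857 - 18) = (1/2)(12.1429)(24.2857) = 147.449.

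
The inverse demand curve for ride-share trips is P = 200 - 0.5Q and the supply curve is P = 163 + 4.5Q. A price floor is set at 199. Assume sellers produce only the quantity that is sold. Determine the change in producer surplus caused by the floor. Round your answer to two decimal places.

Free-market equilibrium: 200 - 0.5Q = 163 + 4.5Q gives Q* = 7.4, P* = 196.3.
At the floor price 199, quantity demanded is (200 - 199)/0.5 = 2; demand is the short side, so Q = 2 trades at P = 199.
PS goes from (1/2)(7.4)(33.3) = 123.21 to 63 (computed as (199 - 163)(2) - (1/2)(4.5)(2)^2), a change of -60.21.

-60.21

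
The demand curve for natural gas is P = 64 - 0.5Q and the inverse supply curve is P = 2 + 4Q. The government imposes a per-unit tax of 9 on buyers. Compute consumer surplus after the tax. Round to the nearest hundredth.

Without the tax, 64 - 0.5Q = 2 + 4Q so Q* = 13.7778 and P* = 57.1111.
A tax on buyers shifts demand down by 9: (64 - 9) - 0.5Q = 2 + 4Q, so Q_t = 11.7778. Buyers pay P_b = 58.1111; sellers receive P_s = P_b - 9 = 49.1111.
CS = (1/2)(Q_t)(64 - P_b) = (1/2)(11.7778)(5.8889) = 34.679.

34.68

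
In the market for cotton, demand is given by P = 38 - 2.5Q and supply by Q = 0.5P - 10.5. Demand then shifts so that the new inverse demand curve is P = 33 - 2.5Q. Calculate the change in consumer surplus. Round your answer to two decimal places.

Rewriting supply in inverse form: P = 21 + 2Q.
Initial equilibrium: Q_0 = 3.7778, P_0 = 28.5556; CS_0 = (1/2)(3.7778)(9.4444) = 17.8395, PS_0 = (1/2)(3.7778)(7.5556) = 14.2716.
New equilibrium: 33 - 2.5Q = 21 + 2Q gives Q_1 = 2.6667, P_1 = 26.3333; CS_1 = 8.8889, PS_1 = 7.1111.
Change in consumer surplus = 8.8889 - 17.8395 = -8.9506.

-8.95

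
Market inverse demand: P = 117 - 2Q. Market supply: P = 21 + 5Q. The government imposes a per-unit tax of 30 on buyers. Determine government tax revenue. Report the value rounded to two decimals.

282.86

Pre-tax equilibrium: 117 - 2Q = 21 + 5Q gives Q* = 13.7143, P* = 89.5714.
With the tax, buyers' net willingness to pay falls by 30: (117 - 30) - 2Q = 21 + 5Q, so Q_t = 9.4286. Buyers pay P_b = 98.1429; sellers receive P_s = P_b - 30 = 68.1429.
Tax revenue = t x Q_t = 30 x 9.4286 = 282.8571.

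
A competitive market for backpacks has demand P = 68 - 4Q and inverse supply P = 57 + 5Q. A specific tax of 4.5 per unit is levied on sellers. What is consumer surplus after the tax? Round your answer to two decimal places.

Without the tax, 68 - 4Q = 57 + 5Q so Q* = 1.2222 and P* = 63.1111.
With the tax, sellers need 4.5 more per unit: 68 - 4Q = 57 + 5Q + 4.5, so Q_t = 0.7222. Buyers pay P_b = 65.1111; sellers receive P_s = P_b - 4.5 = 60.6111.
Consumer surplus is the triangle under demand above P_b: (1/2)(0.7222)(68 - 65.1111) = 1.0432.

1.04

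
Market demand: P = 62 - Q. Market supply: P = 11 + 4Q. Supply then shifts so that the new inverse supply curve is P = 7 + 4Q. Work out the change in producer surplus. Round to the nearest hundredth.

Initial equilibrium: Q_0 = 10.2, P_0 = 51.8; CS_0 = (1/2)(10.2)(10.2) = 52.02, PS_0 = (1/2)(10.2)(40.8) = 208.08.
New equilibrium: 62 - Q = 7 + 4Q gives Q_1 = 11, P_1 = 51; CS_1 = 60.5, PS_1 = 242.
Change in producer surplus = 242 - 208.08 = 33.92.

33.92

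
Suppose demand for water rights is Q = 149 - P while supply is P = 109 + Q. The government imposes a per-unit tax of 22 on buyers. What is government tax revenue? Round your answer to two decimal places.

198.00

Rewriting demand in inverse form: P = 149 - Q.
Pre-tax equilibrium: 149 - Q = 109 + Q gives Q* = 20, P* = 129.
A tax on buyers shifts demand down by 22: (149 - 22) - Q = 109 + Q, so Q_t = 9. Buyers pay P_b = 140; sellers receive P_s = P_b - 22 = 118.
Revenue is the tax times quantity traded: 22 x 9 = 198.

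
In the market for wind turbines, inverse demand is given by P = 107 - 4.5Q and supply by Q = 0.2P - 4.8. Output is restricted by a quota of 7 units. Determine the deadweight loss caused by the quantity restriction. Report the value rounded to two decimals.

14.33

Rewriting supply in inverse form: P = 24 + 5Q.
Without the quota, 107 - 4.5Q = 24 + 5Q gives Q* = 8.7368.
At Q = 7 the demand price is 107 - 4.5(7) = 75.5 and the supply price is 24 + 5(7) = 59.
Deadweight loss is the triangle between the curves from 7 to 8.7368: (1/2)(75.5 - 59)(8.7368 - 7) = 14.3289.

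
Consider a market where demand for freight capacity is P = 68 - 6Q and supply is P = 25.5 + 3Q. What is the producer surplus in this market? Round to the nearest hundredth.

33.45

Set 68 - 6Q = 25.5 + 3Q, which gives 42.5 = 9Q, so Q* = 4.7222 and P* = 68 - 6(4.7222) = 39.6667.
Producer surplus is the triangle above supply below P*: (1/2)(4.7222)(39.6667 - 25.5) = (1/2)(4.7222)(14.1667) = 33.4491.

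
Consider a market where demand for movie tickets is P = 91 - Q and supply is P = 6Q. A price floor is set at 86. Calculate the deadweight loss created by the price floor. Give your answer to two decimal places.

Free-market equilibrium: 91 - Q = 6Q gives Q* = 13, P* = 78.
At the floor price 86, quantity demanded is (91 - 86)/1 = 5; demand is the short side, so Q = 5 trades at P = 86.
The lost-trades triangle has base Q* - 5 = 8 and height equal to the gap between the curves at Q = 5, which is 86 - 30 = 56. DWL = (1/2)(8)(56) = 224.

224.00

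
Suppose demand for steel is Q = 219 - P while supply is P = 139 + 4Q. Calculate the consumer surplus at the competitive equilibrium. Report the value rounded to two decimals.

Rewriting demand in inverse form: P = 219 - Q.
Set 219 - Q = 139 + 4Q, which gives 80 = 5Q, so Q* = 16 and P* = 219 - (16) = 203.
CS is the area between the demand curve and P* from 0 to Q*: (1/2)(16)(16) = 128.

128.00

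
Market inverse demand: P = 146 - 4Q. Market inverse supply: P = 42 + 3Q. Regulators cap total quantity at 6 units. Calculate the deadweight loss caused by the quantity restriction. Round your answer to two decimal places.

Without the quota, 146 - 4Q = 42 + 3Q gives Q* = 14.8571.
At Q = 6 the demand price is 146 - 4(6) = 122 and the supply price is 42 + 3(6) = 60.
Deadweight loss is the triangle between the curves from 6 to 14.8571: (1/2)(122 - 60)(14.8571 - 6) = 274.5714.

274.57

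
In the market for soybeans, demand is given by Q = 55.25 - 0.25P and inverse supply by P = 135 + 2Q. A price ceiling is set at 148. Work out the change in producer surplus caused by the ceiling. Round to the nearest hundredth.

-163.19

Rewriting demand in inverse form: P = 221 - 4Q.
Without the control, 221 - 4Q = 135 + 2Q so Q* = 14.3333 and P* = 163.6667.
At P = 148, sellers supply (148 - 135)/2 = 6.5 while buyers want more, so the quantity traded is 6.5 at price 148.
PS goes from (1/2)(14.3333)(28.6667) = 205.4444 to 42.25 (computed as (148 - 135)(6.5) - (1/2)(2)(6.5)^2), a change of -163.1944.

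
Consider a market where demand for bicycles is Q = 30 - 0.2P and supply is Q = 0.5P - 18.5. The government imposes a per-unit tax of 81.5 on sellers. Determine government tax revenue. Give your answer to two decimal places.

366.75

Rewriting demand in inverse form: P = 150 - 5Q.
Rewriting supply in inverse form: P = 37 + 2Q.
Pre-tax equilibrium: 150 - 5Q = 37 + 2Q gives Q* = 16.1429, P* = 69.2857.
A tax on sellers shifts supply up by 81.5: 150 - 5Q = 37 + 2Q + 81.5, so Q_t = 4.5. Buyers pay P_b = 127.5; sellers receive P_s = P_b - 81.5 = 46.
Revenue is the tax times quantity traded: 81.5 x 4.5 = 366.75.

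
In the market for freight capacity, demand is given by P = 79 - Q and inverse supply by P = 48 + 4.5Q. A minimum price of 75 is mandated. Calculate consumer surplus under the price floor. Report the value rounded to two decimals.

8.00

Without the control, 79 - Q = 48 + 4.5Q so Q* = 5.6364 and P* = 73.3636.
At P = 75, buyers demand (79 - 75)/1 = 4 while sellers would supply more, so the quantity traded is 4 at price 75.
CS is the triangle under demand above 75: (1/2)(4)(79 - 75) = 8.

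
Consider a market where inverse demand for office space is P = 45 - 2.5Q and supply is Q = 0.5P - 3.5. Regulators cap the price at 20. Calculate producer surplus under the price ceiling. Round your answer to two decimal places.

Rewriting supply in inverse form: P = 7 + 2Q.
Without the control, 45 - 2.5Q = 7 + 2Q so Q* = 8.4444 and P* = 23.8889.
At P = 20, sellers supply (20 - 7)/2 = 6.5 while buyers want more, so the quantity traded is 6.5 at price 20.
PS is the triangle above supply below 20: (1/2)(6.5)(20 - 7) = 42.25.

42.25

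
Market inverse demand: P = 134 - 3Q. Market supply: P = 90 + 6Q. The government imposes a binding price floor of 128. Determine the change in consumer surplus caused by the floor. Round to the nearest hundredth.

Without the control, 134 - 3Q = 90 + 6Q so Q* = 4.8889 and P* = 119.3333.
At the floor price 128, quantity demanded is (134 - 128)/3 = 2; demand is the short side, so Q = 2 trades at P = 128.
CS goes from (1/2)(4.8889)(14.6667) = 35.8519 to 6 (computed as (134 - 128)(2) - (1/2)(3)(2)^2), a change of -29.8519.

-29.85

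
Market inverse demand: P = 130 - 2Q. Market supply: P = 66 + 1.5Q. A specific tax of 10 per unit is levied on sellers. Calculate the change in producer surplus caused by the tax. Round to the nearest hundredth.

-72.24

Without the tax, 130 - 2Q = 66 + 1.5Q so Q* = 18.2857 and P* = 93.4286.
A tax on sellers shifts supply up by 10: 130 - 2Q = 66 + 1.5Q + 10, so Q_t = 15.4286. Buyers pay P_b = 99.1429; sellers receive P_s = P_b - 10 = 89.1429.
Producers lose the trapezoid between P_s and P* out to Q_t plus the triangle from Q_t to Q*: change in PS = 178.5306 - 250.7755 = -72.2449.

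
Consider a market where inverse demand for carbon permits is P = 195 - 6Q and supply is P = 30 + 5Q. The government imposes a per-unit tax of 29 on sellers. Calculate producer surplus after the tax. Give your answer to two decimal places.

Without the tax, 195 - 6Q = 30 + 5Q so Q* = 15 and P* = 105.
With the tax, sellers need 29 more per unit: 195 - 6Q = 30 + 5Q + 29, so Q_t = 12.3636. Buyers pay P_b = 120.8182; sellers receive P_s = P_b - 29 = 91.8182.
Producer surplus is the triangle above supply below P_s: (1/2)(12.3636)(91.8182 - 30) = 382.1488.

382.15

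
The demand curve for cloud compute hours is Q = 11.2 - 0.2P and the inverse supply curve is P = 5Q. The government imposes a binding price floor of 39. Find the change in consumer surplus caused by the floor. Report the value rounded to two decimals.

-49.50

Rewriting demand in inverse form: P = 56 - 5Q.
Without the control, 56 - 5Q = 5Q so Q* = 5.6 and P* = 28.
At the floor price 39, quantity demanded is (56 - 39)/5 = 3.4; demand is the short side, so Q = 3.4 trades at P = 39.
CS goes from (1/2)(5.6)(28) = 78.4 to 28.9 (computed as (56 - 39)(3.4) - (1/2)(5)(3.4)^2), a change of -49.5.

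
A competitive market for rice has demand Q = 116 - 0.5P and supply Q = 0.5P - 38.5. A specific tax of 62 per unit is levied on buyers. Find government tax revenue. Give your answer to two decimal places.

Rewriting demand in inverse form: P = 232 - 2Q.
Rewriting supply in inverse form: P = 77 + 2Q.
Without the tax, 232 - 2Q = 77 + 2Q so Q* = 38.75 and P* = 154.5.
With the tax, buyers' net willingness to pay falls by 62: (232 - 62) - 2Q = 77 + 2Q, so Q_t = 23.25. Buyers pay P_b = 185.5; sellers receive P_s = P_b - 62 = 123.5.
Revenue is the tax times quantity traded: 62 x 23.25 = 1441.5.

1441.50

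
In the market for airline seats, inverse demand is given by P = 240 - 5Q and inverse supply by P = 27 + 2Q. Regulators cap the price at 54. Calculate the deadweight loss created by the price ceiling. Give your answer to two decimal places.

Free-market equilibrium: 240 - 5Q = 27 + 2Q gives Q* = 30.4286, P* = 87.8571.
At the ceiling price 54, quantity supplied is (54 - 27)/2 = 13.5; supply is the short side, so Q = 13.5 trades at P = 54.
The lost-trades triangle has base Q* - 13.5 = 16.9286 and height equal to the gap between the curves at Q = 13.5, which is 172.5 - 54 = 118.5. DWL = (1/2)(16.9286)(118.5) = 1003.0179.

1003.02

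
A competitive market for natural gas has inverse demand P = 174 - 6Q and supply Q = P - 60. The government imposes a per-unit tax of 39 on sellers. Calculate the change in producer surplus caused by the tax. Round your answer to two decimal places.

-75.21

Rewriting supply in inverse form: P = 60 + Q.
Pre-tax equilibrium: 174 - 6Q = 60 + Q gives Q* = 16.2857, P* = 76.2857.
A tax on sellers shifts supply up by 39: 174 - 6Q = 60 + Q + 39, so Q_t = 10.7143. Buyers pay P_b = 109.7143; sellers receive P_s = P_b - 39 = 70.7143.
Producers lose the trapezoid between P_s and P* out to Q_t plus the triangle from Q_t to Q*: change in PS = 57.398 - 132.6122 = -75.2143.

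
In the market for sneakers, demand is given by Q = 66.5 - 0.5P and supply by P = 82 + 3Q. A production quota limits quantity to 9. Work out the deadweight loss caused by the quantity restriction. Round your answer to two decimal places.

Rewriting demand in inverse form: P = 133 - 2Q.
Without the quota, 133 - 2Q = 82 + 3Q gives Q* = 10.2.
At Q = 9 the demand price is 133 - 2(9) = 115 and the supply price is 82 + 3(9) = 109.
Deadweight loss is the triangle between the curves from 9 to 10.2: (1/2)(115 - 109)(10.2 - 9) = 3.6.

3.60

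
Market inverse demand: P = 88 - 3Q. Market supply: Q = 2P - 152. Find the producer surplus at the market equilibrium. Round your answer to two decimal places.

Rewriting supply in inverse form: P = 76 + 0.5Q.
Setting demand equal to supply, 12 = 3.5Q, so Q* = 3.4286 and P* = 77.7143.
The supply curve's price intercept is 76, so PS = (1/2)(Q*)(P* - 76) = (1/2)(3.4286)(1.7143) = 2.9388.

2.94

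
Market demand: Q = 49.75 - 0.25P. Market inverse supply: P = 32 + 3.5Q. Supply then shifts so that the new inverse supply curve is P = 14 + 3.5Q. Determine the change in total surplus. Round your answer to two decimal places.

Rewriting demand in inverse form: P = 199 - 4Q.
Initial equilibrium: Q_0 = 22.2667, P_0 = 109.9333; CS_0 = (1/2)(22.2667)(89.0667) = 991.6089, PS_0 = (1/2)(22.2667)(77.9333) = 867.6578.
New equilibrium: 199 - 4Q = 14 + 3.5Q gives Q_1 = 24.6667, P_1 = 100.3333; CS_1 = 1216.8889, PS_1 = 1064.7778.
Change in total surplus = (1216.8889 + 1064.7778) - (991.6089 + 867.6578) = 422.4.

422.40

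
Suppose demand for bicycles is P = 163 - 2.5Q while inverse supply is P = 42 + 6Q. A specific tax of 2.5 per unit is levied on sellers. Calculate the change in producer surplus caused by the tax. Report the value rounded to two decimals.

Pre-tax equilibrium: 163 - 2.5Q = 42 + 6Q gives Q* = 14.2353, P* = 127.4118.
With the tax, sellers need 2.5 more per unit: 163 - 2.5Q = 42 + 6Q + 2.5, so Q_t = 13.9412. Buyers pay P_b = 128.1471; sellers receive P_s = P_b - 2.5 = 125.6471.
PS falls from (1/2)(14.2353)(85.4118) = 607.9308 to (1/2)(13.9412)(83.6471) = 583.0692, a change of -24.8616.

-24.86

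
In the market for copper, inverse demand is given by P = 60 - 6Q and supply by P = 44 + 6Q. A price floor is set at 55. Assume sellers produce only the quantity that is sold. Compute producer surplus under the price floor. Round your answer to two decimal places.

Without the control, 60 - 6Q = 44 + 6Q so Q* = 1.3333 and P* = 52.
At P = 55, buyers demand (60 - 55)/6 = 0.8333 while sellers would supply more, so the quantity traded is 0.8333 at price 55.
The supply price at Q = 0.8333 is 49. PS is the trapezoid between 55 and supply over [0, 0.8333]: (1/2)[(55 - 44) + (55 - 49)](0.8333) = 7.0833.

7.08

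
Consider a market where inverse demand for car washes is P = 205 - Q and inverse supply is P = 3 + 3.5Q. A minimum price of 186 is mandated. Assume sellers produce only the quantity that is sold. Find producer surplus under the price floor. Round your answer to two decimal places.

2845.25

Free-market equilibrium: 205 - Q = 3 + 3.5Q gives Q* = 44.8889, P* = 160.1111.
At P = 186, buyers demand (205 - 186)/1 = 19 while sellers would supply more, so the quantity traded is 19 at price 186.
The supply price at Q = 19 is 69.5. PS is the trapezoid between 186 and supply over [0, 19]: (1/2)[(186 - 3) + (186 - 69.5)](19) = 2845.25.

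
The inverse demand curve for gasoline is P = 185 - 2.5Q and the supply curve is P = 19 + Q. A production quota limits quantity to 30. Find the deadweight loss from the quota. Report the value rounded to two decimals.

Unrestricted equilibrium: Q* = (185 - 19)/(2.5 + 1) = 47.4286.
At Q = 30 the demand price is 185 - 2.5(30) = 110 and the supply price is 19 + (30) = 49.
Deadweight loss is the triangle between the curves from 30 to 47.4286: (1/2)(110 - 49)(47.4286 - 30) = 531.5714.

531.57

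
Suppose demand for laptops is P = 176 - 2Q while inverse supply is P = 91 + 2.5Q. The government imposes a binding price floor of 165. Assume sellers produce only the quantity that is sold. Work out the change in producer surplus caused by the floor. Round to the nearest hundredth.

Free-market equilibrium: 176 - 2Q = 91 + 2.5Q gives Q* = 18.8889, P* = 138.2222.
At P = 165, buyers demand (176 - 165)/2 = 5.5 while sellers would supply more, so the quantity traded is 5.5 at price 165.
PS goes from (1/2)(18.8889)(47.2222) = 445.9877 to 369.1875 (computed as (165 - 91)(5.5) - (1/2)(2.5)(5.5)^2), a change of -76.8002.

-76.80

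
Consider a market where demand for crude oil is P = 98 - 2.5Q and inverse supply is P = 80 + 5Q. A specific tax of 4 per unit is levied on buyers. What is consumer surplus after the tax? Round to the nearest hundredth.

Pre-tax equilibrium: 98 - 2.5Q = 80 + 5Q gives Q* = 2.4, P* = 92.
A tax on buyers shifts demand down by 4: (98 - 4) - 2.5Q = 80 + 5Q, so Q_t = 1.8667. Buyers pay P_b = 93.3333; sellers receive P_s = P_b - 4 = 89.3333.
Consumer surplus is the triangle under demand above P_b: (1/2)(1.8667)(98 - 93.3333) = 4.3556.

4.36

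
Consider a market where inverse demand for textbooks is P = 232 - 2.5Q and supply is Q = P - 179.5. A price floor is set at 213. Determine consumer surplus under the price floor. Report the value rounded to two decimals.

72.20

Rewriting supply in inverse form: P = 179.5 + Q.
Without the control, 232 - 2.5Q = 179.5 + Q so Q* = 15 and P* = 194.5.
At the floor price 213, quantity demanded is (232 - 213)/2.5 = 7.6; demand is the short side, so Q = 7.6 trades at P = 213.
CS is the triangle under demand above 213: (1/2)(7.6)(232 - 213) = 72.2.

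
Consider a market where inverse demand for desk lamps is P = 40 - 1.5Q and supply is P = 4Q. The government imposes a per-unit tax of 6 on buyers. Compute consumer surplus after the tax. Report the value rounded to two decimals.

Without the tax, 40 - 1.5Q = 4Q so Q* = 7.2727 and P* = 29.0909.
With the tax, buyers' net willingness to pay falls by 6: (40 - 6) - 1.5Q = 4Q, so Q_t = 6.1818. Buyers pay P_b = 30.7273; sellers receive P_s = P_b - 6 = 24.7273.
Consumer surplus is the triangle under demand above P_b: (1/2)(6.1818)(40 - 30.7273) = 28.6612.

28.66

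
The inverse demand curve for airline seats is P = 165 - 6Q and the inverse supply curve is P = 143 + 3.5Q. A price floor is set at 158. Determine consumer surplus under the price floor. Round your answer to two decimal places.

Free-market equilibrium: 165 - 6Q = 143 + 3.5Q gives Q* = 2.3158, P* = 151.1053.
At P = 158, buyers demand (165 - 158)/6 = 1.1667 while sellers would supply more, so the quantity traded is 1.1667 at price 158.
CS is the triangle under demand above 158: (1/2)(1.1667)(165 - 158) = 4.0833.

4.08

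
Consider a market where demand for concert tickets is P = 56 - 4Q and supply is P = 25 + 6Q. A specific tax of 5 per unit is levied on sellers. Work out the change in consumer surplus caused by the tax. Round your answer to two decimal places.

Without the tax, 56 - 4Q = 25 + 6Q so Q* = 3.1 and P* = 43.6.
A tax on sellers shifts supply up by 5: 56 - 4Q = 25 + 6Q + 5, so Q_t = 2.6. Buyers pay P_b = 45.6; sellers receive P_s = P_b - 5 = 40.6.
Consumers lose the trapezoid between P* and P_b out to Q_t plus the triangle from Q_t to Q*: change in CS = 13.52 - 19.22 = -5.7.

-5.70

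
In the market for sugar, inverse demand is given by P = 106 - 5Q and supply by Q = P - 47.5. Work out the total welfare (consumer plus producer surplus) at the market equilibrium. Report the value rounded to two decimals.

285.19

Rewriting supply in inverse form: P = 47.5 + Q.
Setting demand equal to supply, 58.5 = 6Q, so Q* = 9.75 and P* = 57.25.
CS = (1/2)(9.75)(48.75) = 237.6562 and PS = (1/2)(9.75)(9.75) = 47.5312, so total surplus = 285.1875.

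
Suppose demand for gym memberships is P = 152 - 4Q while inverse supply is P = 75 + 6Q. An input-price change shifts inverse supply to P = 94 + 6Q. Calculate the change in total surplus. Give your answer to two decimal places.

-128.25

Initial equilibrium: Q_0 = 7.7, P_0 = 121.2; CS_0 = (1/2)(7.7)(30.8) = 118.58, PS_0 = (1/2)(7.7)(46.2) = 177.87.
New equilibrium: 152 - 4Q = 94 + 6Q gives Q_1 = 5.8, P_1 = 128.8; CS_1 = 67.28, PS_1 = 100.92.
Change in total surplus = (67.28 + 100.92) - (118.58 + 177.87) = -128.25.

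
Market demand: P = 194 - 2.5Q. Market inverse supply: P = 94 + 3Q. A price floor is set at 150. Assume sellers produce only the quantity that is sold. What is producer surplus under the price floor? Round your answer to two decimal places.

Without the control, 194 - 2.5Q = 94 + 3Q so Q* = 18.1818 and P* = 148.5455.
At P = 150, buyers demand (194 - 150)/2.5 = 17.6 while sellers would supply more, so the quantity traded is 17.6 at price 150.
The supply price at Q = 17.6 is 146.8. PS is the trapezoid between 150 and supply over [0, 17.6]: (1/2)[(150 - 94) + (150 - 146.8)](17.6) = 520.96.

520.96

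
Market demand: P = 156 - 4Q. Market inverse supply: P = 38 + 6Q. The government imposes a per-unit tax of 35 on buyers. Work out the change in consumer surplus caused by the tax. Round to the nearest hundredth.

-140.70

Pre-tax equilibrium: 156 - 4Q = 38 + 6Q gives Q* = 11.8, P* = 108.8.
A tax on buyers shifts demand down by 35: (156 - 35) - 4Q = 38 + 6Q, so Q_t = 8.3. Buyers pay P_b = 122.8; sellers receive P_s = P_b - 35 = 87.8.
CS falls from (1/2)(11.8)(47.2) = 278.48 to (1/2)(8.3)(33.2) = 137.78, a change of -140.7.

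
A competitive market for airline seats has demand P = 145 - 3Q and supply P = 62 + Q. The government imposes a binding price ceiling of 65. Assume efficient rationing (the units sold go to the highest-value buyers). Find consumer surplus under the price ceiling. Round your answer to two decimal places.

226.50

Free-market equilibrium: 145 - 3Q = 62 + Q gives Q* = 20.75, P* = 82.75.
At P = 65, sellers supply (65 - 62)/1 = 3 while buyers want more, so the quantity traded is 3 at price 65.
The demand price at Q = 3 is 136. CS is the trapezoid between demand and 65 over [0, 3]: (1/2)[(145 - 65) + (136 - 65)](3) = 226.5.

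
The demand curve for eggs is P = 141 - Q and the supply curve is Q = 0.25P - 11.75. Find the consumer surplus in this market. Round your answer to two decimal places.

176.72

Rewriting supply in inverse form: P = 47 + 4Q.
Equilibrium: 141 - Q = 47 + 4Q, so Q* = 18.8 and P* = 122.2.
The demand choke price is 141, so CS = (1/2)(Q*)(141 - P*) = (1/2)(18.8)(18.8) = 176.72.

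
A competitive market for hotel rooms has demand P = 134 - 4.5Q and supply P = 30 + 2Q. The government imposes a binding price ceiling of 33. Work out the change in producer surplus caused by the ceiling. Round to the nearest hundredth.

Free-market equilibrium: 134 - 4.5Q = 30 + 2Q gives Q* = 16, P* = 62.
At P = 33, sellers supply (33 - 30)/2 = 1.5 while buyers want more, so the quantity traded is 1.5 at price 33.
PS goes from (1/2)(16)(32) = 256 to 2.25 (computed as (33 - 30)(1.5) - (1/2)(2)(1.5)^2), a change of -253.75.

-253.75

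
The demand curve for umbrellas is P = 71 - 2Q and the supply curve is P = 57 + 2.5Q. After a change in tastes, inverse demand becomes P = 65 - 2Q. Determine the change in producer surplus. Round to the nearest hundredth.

Initial equilibrium: Q_0 = 3.1111, P_0 = 64.7778; CS_0 = (1/2)(3.1111)(6.2222) = 9.679, PS_0 = (1/2)(3.1111)(7.7778) = 12.0988.
New equilibrium: 65 - 2Q = 57 + 2.5Q gives Q_1 = 1.7778, P_1 = 61.4444; CS_1 = 3.1605, PS_1 = 3.9506.
Change in producer surplus = 3.9506 - 12.0988 = -8.1481.

-8.15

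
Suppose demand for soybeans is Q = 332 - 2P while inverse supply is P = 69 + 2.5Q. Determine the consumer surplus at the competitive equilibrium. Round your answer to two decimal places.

Rewriting demand in inverse form: P = 166 - 0.5Q.
Setting demand equal to supply, 97 = 3Q, so Q* = 32.3333 and P* = 149.8333.
The demand choke price is 166, so CS = (1/2)(Q*)(166 - P*) = (1/2)(32.3333)(16.1667) = 261.3611.

261.36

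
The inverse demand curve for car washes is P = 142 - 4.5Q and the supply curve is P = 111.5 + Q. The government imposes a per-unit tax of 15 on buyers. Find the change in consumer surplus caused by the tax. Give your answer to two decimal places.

Without the tax, 142 - 4.5Q = 111.5 + Q so Q* = 5.5455 and P* = 117.0455.
A tax on buyers shifts demand down by 15: (142 - 15) - 4.5Q = 111.5 + Q, so Q_t = 2.8182. Buyers pay P_b = 129.3182; sellers receive P_s = P_b - 15 = 114.3182.
CS falls from (1/2)(5.5455)(24.9545) = 69.1921 to (1/2)(2.8182)(12.6818) = 17.8698, a change of -51.3223.

-51.32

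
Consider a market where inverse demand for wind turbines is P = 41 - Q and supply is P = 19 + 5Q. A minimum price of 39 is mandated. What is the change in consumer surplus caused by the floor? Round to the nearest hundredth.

-4.72

Free-market equilibrium: 41 - Q = 19 + 5Q gives Q* = 3.6667, P* = 37.3333.
At P = 39, buyers demand (41 - 39)/1 = 2 while sellers would supply more, so the quantity traded is 2 at price 39.
CS goes from (1/2)(3.6667)(3.6667) = 6.7222 to 2 (computed as (41 - 39)(2) - (1/2)(1)(2)^2), a change of -4.7222.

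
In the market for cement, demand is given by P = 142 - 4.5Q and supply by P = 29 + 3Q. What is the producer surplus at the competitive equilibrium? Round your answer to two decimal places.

Setting demand equal to supply, 113 = 7.5Q, so Q* = 15.0667 and P* = 74.2.
Producer surplus is the triangle above supply below P*: (1/2)(15.0667)(74.2 - 29) = (1/2)(15.0667)(45.2) = 340.5067.

340.51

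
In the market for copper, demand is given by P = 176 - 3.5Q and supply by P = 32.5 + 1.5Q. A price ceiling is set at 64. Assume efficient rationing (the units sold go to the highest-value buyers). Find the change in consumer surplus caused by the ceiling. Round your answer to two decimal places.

Free-market equilibrium: 176 - 3.5Q = 32.5 + 1.5Q gives Q* = 28.7, P* = 75.55.
At P = 64, sellers supply (64 - 32.5)/1.5 = 21 while buyers want more, so the quantity traded is 21 at price 64.
CS goes from (1/2)(28.7)(100.45) = 1441.4575 to 1580.25 (computed as (176 - 64)(21) - (1/2)(3.5)(21)^2), a change of 138.7925.

138.79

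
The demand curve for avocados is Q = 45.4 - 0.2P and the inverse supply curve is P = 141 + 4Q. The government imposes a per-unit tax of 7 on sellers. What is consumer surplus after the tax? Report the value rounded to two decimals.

192.62

Rewriting demand in inverse form: P = 227 - 5Q.
Without the tax, 227 - 5Q = 141 + 4Q so Q* = 9.5556 and P* = 179.2222.
A tax on sellers shifts supply up by 7: 227 - 5Q = 141 + 4Q + 7, so Q_t = 8.7778. Buyers pay P_b = 183.1111; sellers receive P_s = P_b - 7 = 176.1111.
CS = (1/2)(Q_t)(227 - P_b) = (1/2)(8.7778)(43.8889) = 192.6235.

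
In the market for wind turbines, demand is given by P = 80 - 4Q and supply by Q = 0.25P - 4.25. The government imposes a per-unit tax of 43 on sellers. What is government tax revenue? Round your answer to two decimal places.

Rewriting supply in inverse form: P = 17 + 4Q.
Without the tax, 80 - 4Q = 17 + 4Q so Q* = 7.875 and P* = 48.5.
With the tax, sellers need 43 more per unit: 80 - 4Q = 17 + 4Q + 43, so Q_t = 2.5. Buyers pay P_b = 70; sellers receive P_s = P_b - 43 = 27.
Tax revenue = t x Q_t = 43 x 2.5 = 107.5.

107.50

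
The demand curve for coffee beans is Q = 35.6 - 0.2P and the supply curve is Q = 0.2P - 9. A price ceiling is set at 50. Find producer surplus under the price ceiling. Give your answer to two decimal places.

Rewriting demand in inverse form: P = 178 - 5Q.
Rewriting supply in inverse form: P = 45 + 5Q.
Free-market equilibrium: 178 - 5Q = 45 + 5Q gives Q* = 13.3, P* = 111.5.
At P = 50, sellers supply (50 - 45)/5 = 1 while buyers want more, so the quantity traded is 1 at price 50.
PS is the triangle above supply below 50: (1/2)(1)(50 - 45) = 2.5.

2.50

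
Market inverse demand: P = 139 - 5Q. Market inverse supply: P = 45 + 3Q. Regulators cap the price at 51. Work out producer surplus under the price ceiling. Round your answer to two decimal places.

6.00

Without the control, 139 - 5Q = 45 + 3Q so Q* = 11.75 and P* = 80.25.
At the ceiling price 51, quantity supplied is (51 - 45)/3 = 2; supply is the short side, so Q = 2 trades at P = 51.
PS is the triangle above supply below 51: (1/2)(2)(51 - 45) = 6.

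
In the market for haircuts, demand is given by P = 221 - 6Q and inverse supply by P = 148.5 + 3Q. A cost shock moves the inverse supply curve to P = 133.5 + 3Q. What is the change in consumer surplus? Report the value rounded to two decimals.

Initial equilibrium: Q_0 = 8.0556, P_0 = 172.6667; CS_0 = (1/2)(8.0556)(48.3333) = 194.6759, PS_0 = (1/2)(8.0556)(24.1667) = 97.338.
New equilibrium: 221 - 6Q = 133.5 + 3Q gives Q_1 = 9.7222, P_1 = 162.6667; CS_1 = 283.5648, PS_1 = 141.7824.
Change in consumer surplus = 283.5648 - 194.6759 = 88.8889.

88.89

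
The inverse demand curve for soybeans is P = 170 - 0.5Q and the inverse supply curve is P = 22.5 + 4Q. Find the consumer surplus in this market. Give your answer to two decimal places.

Equilibrium: 170 - 0.5Q = 22.5 + 4Q, so Q* = 32.7778 and P* = 153.6111.
Consumer surplus is the triangle under demand above P*: (1/2)(32.7778)(170 - 153.6111) = (1/2)(32.7778)(16.3889) = 268.5957.

268.60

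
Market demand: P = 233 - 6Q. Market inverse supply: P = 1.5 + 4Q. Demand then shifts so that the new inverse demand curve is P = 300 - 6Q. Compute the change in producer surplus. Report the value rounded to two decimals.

710.20

Initial equilibrium: Q_0 = 23.15, P_0 = 94.1; CS_0 = (1/2)(23.15)(138.9) = 1607.7675, PS_0 = (1/2)(23.15)(92.6) = 1071.845.
New equilibrium: 300 - 6Q = 1.5 + 4Q gives Q_1 = 29.85, P_1 = 120.9; CS_1 = 2673.0675, PS_1 = 1782.045.
Change in producer surplus = 1782.045 - 1071.845 = 710.2.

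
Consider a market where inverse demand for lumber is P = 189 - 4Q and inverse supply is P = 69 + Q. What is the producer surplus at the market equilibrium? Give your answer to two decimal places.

Equilibrium: 189 - 4Q = 69 + Q, so Q* = 24 and P* = 93.
The supply curve's price intercept is 69, so PS = (1/2)(Q*)(P* - 69) = (1/2)(24)(24) = 288.

288.00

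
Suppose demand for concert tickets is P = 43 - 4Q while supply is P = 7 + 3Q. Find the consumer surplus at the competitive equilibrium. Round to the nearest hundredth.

Equilibrium: 43 - 4Q = 7 + 3Q, so Q* = 5.1429 and P* = 22.4286.
Consumer surplus is the triangle under demand above P*: (1/2)(5.1429)(43 - 22.4286) = (1/2)(5.1429)(20.5714) = 52.898.

52.90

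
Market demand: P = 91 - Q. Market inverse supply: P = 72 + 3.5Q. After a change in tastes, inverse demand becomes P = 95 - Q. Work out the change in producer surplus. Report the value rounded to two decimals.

14.52

Initial equilibrium: Q_0 = 4.2222, P_0 = 86.7778; CS_0 = (1/2)(4.2222)(4.2222) = 8.9136, PS_0 = (1/2)(4.2222)(14.7778) = 31.1975.
New equilibrium: 95 - Q = 72 + 3.5Q gives Q_1 = 5.1111, P_1 = 89.8889; CS_1 = 13.0617, PS_1 = 45.716.
Change in producer surplus = 45.716 - 31.1975 = 14.5185.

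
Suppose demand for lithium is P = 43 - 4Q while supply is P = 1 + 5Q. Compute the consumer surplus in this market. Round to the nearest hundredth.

Setting demand equal to supply, 42 = 9Q, so Q* = 4.6667 and P* = 24.3333.
CS is the area between the demand curve and P* from 0 to Q*: (1/2)(4.6667)(18.6667) = 43.5556.

43.56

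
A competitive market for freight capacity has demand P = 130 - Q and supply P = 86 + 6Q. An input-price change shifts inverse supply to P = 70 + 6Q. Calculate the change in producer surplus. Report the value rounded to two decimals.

Initial equilibrium: Q_0 = 6.2857, P_0 = 123.7143; CS_0 = (1/2)(6.2857)(6.2857) = 19.7551, PS_0 = (1/2)(6.2857)(37.7143) = 118.5306.
New equilibrium: 130 - Q = 70 + 6Q gives Q_1 = 8.5714, P_1 = 121.4286; CS_1 = 36.7347, PS_1 = 220.4082.
Change in producer surplus = 220.4082 - 118.5306 = 101.8776.

101.88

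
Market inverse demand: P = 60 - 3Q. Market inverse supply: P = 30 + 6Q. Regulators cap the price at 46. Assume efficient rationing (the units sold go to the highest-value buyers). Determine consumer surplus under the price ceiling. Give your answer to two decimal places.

26.67

Without the control, 60 - 3Q = 30 + 6Q so Q* = 3.3333 and P* = 50.
At P = 46, sellers supply (46 - 30)/6 = 2.6667 while buyers want more, so the quantity traded is 2.6667 at price 46.
The demand price at Q = 2.6667 is 52. CS is the trapezoid between demand and 46 over [0, 2.6667]: (1/2)[(60 - 46) + (52 - 46)](2.6667) = 26.6667.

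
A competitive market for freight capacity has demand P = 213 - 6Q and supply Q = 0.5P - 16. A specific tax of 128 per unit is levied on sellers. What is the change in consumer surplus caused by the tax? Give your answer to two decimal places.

Rewriting supply in inverse form: P = 32 + 2Q.
Pre-tax equilibrium: 213 - 6Q = 32 + 2Q gives Q* = 22.625, P* = 77.25.
With the tax, sellers need 128 more per unit: 213 - 6Q = 32 + 2Q + 128, so Q_t = 6.625. Buyers pay P_b = 173.25; sellers receive P_s = P_b - 128 = 45.25.
Consumers lose the trapezoid between P* and P_b out to Q_t plus the triangle from Q_t to Q*: change in CS = 131.6719 - 1535.6719 = -1404.

-1404.00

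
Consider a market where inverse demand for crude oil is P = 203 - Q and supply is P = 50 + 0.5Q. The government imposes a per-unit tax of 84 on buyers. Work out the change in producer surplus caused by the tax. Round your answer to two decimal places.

-2072.00

Without the tax, 203 - Q = 50 + 0.5Q so Q* = 102 and P* = 101.
With the tax, buyers' net willingness to pay falls by 84: (203 - 84) - Q = 50 + 0.5Q, so Q_t = 46. Buyers pay P_b = 157; sellers receive P_s = P_b - 84 = 73.
Producers lose the trapezoid between P_s and P* out to Q_t plus the triangle from Q_t to Q*: change in PS = 529 - 2601 = -2072.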